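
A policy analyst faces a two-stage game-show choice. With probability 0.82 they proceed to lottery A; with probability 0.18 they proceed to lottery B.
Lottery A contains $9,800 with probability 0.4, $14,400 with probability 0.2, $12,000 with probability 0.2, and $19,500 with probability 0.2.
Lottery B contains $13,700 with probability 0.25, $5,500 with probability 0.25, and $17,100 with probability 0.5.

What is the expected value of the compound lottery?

EV(A) = 0.4 × 9800 + 0.2 × 14400 + 0.2 × 12000 + 0.2 × 19500 = 3920 + 2880 + 2400 + 3900 = 13100
EV(B) = 0.25 × 13700 + 0.25 × 5500 + 0.5 × 17100 = 3425 + 1375 + 8550 = 13350
Overall = 0.82 × 13100 + 0.18 × 13350 = 10742 + 2403 = 13145

$13,145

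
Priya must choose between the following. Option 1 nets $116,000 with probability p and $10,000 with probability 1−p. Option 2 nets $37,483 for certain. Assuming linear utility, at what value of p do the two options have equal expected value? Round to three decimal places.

p·116000 + (1−p)·10000 = 37483
106000p + 10000 = 37483
p = (37483 − 10000) / 106000

p = 0.259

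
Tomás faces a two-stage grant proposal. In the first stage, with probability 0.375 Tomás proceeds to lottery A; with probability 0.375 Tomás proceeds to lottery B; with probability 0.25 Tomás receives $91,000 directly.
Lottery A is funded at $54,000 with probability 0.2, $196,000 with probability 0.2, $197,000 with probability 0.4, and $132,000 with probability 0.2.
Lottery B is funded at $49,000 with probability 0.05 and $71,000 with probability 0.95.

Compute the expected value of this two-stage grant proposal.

EV(A) = 0.2 × 54000 + 0.2 × 196000 + 0.4 × 197000 + 0.2 × 132000 = 10800 + 39200 + 78800 + 26400 = 155200
EV(B) = 0.05 × 49000 + 0.95 × 71000 = 2450 + 67450 = 69900
Branch C: 91000 (certain)
Overall = 0.375 × 155200 + 0.375 × 69900 + 0.25 × 91000 = 58200 + 26212.5 + 22750 = 107162.5

$107,162.50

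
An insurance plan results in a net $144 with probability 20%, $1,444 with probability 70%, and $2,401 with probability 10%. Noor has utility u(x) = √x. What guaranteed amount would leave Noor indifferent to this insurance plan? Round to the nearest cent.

E[u] = 0.2·√144 + 0.7·√1444 + 0.1·√2401 = 0.2·12 + 0.7·38 + 0.1·49 = 33.9
CE = (33.9)² = 1149.21

$1,149.21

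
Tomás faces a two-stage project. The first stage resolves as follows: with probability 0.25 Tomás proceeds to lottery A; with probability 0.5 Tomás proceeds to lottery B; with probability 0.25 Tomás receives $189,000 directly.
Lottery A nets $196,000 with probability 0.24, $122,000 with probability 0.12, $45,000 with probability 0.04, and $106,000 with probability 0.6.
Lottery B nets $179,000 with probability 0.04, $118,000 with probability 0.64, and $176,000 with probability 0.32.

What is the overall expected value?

EV(A) = 0.24 × 196000 + 0.12 × 122000 + 0.04 × 45000 + 0.6 × 106000 = 47040 + 14640 + 1800 + 63600 = 127080
EV(B) = 0.04 × 179000 + 0.64 × 118000 + 0.32 × 176000 = 7160 + 75520 + 56320 = 139000
Branch C: 189000 (certain)
Overall = 0.25 × 127080 + 0.5 × 139000 + 0.25 × 189000 = 31770 + 69500 + 47250 = 148520

$148,520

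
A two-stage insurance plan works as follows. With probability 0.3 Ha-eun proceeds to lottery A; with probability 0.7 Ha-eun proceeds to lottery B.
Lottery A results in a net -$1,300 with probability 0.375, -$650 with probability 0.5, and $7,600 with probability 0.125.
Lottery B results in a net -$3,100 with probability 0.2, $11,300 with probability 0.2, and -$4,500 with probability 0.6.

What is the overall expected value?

-$700.75

EV(A) = 0.375 × (-1300) + 0.5 × (-650) + 0.125 × 7600 = -487.5 − 325 + 950 = 137.5
EV(B) = 0.2 × (-3100) + 0.2 × 11300 + 0.6 × (-4500) = -620 + 2260 − 2700 = -1060
Overall = 0.3 × 137.5 + 0.7 × (-1060) = 41.25 − 742 = -700.75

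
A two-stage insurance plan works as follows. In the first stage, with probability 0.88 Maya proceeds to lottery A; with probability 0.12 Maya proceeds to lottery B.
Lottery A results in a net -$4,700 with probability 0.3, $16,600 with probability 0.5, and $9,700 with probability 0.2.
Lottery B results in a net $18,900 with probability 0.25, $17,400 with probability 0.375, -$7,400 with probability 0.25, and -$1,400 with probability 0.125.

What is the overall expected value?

$8,877.40

EV(A) = 0.3 × (-4700) + 0.5 × 16600 + 0.2 × 9700 = -1410 + 8300 + 1940 = 8830
EV(B) = 0.25 × 18900 + 0.375 × 17400 + 0.25 × (-7400) + 0.125 × (-1400) = 4725 + 6525 − 1850 − 175 = 9225
Overall = 0.88 × 8830 + 0.12 × 9225 = 7770.4 + 1107 = 8877.4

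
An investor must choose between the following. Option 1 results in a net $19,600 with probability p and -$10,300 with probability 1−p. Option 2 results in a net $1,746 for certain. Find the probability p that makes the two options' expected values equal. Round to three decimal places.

p = 0.403

p·19600 + (1−p)·(-10300) = 1746
29900p − 10300 = 1746
p = (1746 + 10300) / 29900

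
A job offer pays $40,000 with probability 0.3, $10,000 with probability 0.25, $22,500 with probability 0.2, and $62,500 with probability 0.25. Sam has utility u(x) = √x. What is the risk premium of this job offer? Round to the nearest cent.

$3,118.75

E[u] = 0.3·√40000 + 0.25·√10000 + 0.2·√22500 + 0.25·√62500 = 0.3·200 + 0.25·100 + 0.2·150 + 0.25·250 = 177.5
CE = (177.5)² = 31506.25
Risk premium = EV − CE = 34625 − 31506.25 = 3118.75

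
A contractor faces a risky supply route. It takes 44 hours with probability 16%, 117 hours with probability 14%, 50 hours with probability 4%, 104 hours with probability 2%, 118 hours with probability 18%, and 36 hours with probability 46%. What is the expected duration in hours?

EV = 0.16 × 44 + 0.14 × 117 + 0.04 × 50 + 0.02 × 104 + 0.18 × 118 + 0.46 × 36 = 7.04 + 16.38 + 2 + 2.08 + 21.24 + 16.56 = 65.3

65.3 hours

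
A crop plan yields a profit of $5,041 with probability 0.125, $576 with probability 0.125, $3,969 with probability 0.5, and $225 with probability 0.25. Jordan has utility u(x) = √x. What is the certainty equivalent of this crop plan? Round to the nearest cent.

$2,220.77

E[u] = 0.125·√5041 + 0.125·√576 + 0.5·√3969 + 0.25·√225 = 0.125·71 + 0.125·24 + 0.5·63 + 0.25·15 = 47.125
CE = (47.125)² = 2220.765625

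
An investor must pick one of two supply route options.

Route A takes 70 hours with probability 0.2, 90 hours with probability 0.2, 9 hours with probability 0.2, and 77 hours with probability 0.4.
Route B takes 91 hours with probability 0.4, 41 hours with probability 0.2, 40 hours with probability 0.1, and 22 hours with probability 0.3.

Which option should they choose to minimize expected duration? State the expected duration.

Route B (55.2 hours)

Route A = 0.2 × 70 + 0.2 × 90 + 0.2 × 9 + 0.4 × 77 = 14 + 18 + 1.8 + 30.8 = 64.6
Route B = 0.4 × 91 + 0.2 × 41 + 0.1 × 40 + 0.3 × 22 = 36.4 + 8.2 + 4 + 6.6 = 55.2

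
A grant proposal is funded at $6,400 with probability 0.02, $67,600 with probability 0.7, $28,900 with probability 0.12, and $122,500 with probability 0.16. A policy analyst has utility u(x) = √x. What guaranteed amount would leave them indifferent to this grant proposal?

$67,600

E[u] = 0.02·√6400 + 0.7·√67600 + 0.12·√28900 + 0.16·√122500 = 0.02·80 + 0.7·260 + 0.12·170 + 0.16·350 = 260
CE = (260)² = 67600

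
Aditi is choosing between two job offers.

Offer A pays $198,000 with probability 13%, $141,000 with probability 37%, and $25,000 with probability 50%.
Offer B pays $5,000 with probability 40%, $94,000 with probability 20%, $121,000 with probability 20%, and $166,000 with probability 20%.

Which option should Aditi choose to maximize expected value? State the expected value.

Offer A = 0.13 × 198000 + 0.37 × 141000 + 0.5 × 25000 = 25740 + 52170 + 12500 = 90410
Offer B = 0.4 × 5000 + 0.2 × 94000 + 0.2 × 121000 + 0.2 × 166000 = 2000 + 18800 + 24200 + 33200 = 78200

Offer A ($90,410)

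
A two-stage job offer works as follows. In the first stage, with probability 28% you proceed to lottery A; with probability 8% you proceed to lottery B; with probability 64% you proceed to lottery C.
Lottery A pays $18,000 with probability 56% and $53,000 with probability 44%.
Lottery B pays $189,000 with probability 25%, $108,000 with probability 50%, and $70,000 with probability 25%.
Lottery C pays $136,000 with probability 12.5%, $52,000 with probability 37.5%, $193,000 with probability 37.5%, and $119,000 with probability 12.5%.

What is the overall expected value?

$98,052

EV(A) = 0.56 × 18000 + 0.44 × 53000 = 10080 + 23320 = 33400
EV(B) = 0.25 × 189000 + 0.5 × 108000 + 0.25 × 70000 = 47250 + 54000 + 17500 = 118750
EV(C) = 0.125 × 136000 + 0.375 × 52000 + 0.375 × 193000 + 0.125 × 119000 = 17000 + 19500 + 72375 + 14875 = 123750
Overall = 0.28 × 33400 + 0.08 × 118750 + 0.64 × 123750 = 9352 + 9500 + 79200 = 98052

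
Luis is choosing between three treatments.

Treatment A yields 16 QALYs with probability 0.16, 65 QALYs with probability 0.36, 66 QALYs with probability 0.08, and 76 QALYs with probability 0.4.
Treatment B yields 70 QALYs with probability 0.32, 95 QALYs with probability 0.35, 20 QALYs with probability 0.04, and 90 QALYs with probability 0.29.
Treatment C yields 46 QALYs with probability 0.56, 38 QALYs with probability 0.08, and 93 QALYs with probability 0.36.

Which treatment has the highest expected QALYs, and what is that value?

Treatment B (82.55 QALYs)

Treatment A = 0.16 × 16 + 0.36 × 65 + 0.08 × 66 + 0.4 × 76 = 2.56 + 23.4 + 5.28 + 30.4 = 61.64
Treatment B = 0.32 × 70 + 0.35 × 95 + 0.04 × 20 + 0.29 × 90 = 22.4 + 33.25 + 0.8 + 26.1 = 82.55
Treatment C = 0.56 × 46 + 0.08 × 38 + 0.36 × 93 = 25.76 + 3.04 + 33.48 = 62.28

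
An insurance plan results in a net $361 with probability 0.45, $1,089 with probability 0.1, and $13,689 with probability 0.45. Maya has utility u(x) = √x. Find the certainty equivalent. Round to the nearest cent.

$4,160.25

E[u] = 0.45·√361 + 0.1·√1089 + 0.45·√13689 = 0.45·19 + 0.1·33 + 0.45·117 = 64.5
CE = (64.5)² = 4160.25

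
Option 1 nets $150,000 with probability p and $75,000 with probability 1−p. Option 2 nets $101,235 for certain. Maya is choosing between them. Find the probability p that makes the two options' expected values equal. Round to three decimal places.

p·150000 + (1−p)·75000 = 101235
75000p + 75000 = 101235
p = (101235 − 75000) / 75000

p = 0.350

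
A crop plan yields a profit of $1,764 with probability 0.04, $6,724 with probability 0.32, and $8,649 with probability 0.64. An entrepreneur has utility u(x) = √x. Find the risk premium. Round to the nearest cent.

$111.85

E[u] = 0.04·√1764 + 0.32·√6724 + 0.64·√8649 = 0.04·42 + 0.32·82 + 0.64·93 = 87.44
CE = (87.44)² = 7645.7536
Risk premium = EV − CE = 7757.6 − 7645.7536 = 111.8464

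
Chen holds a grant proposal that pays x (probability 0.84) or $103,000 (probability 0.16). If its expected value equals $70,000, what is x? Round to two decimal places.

x = $63,714.29

0.84·x + 0.16·103000 = 70000
0.84·x = 70000 − 16480 = 53520
x = 53520 / 0.84 = 63714.2857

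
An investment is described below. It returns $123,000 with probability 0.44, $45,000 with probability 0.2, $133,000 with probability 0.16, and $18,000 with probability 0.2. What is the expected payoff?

$88,000

EV = 0.44 × 123000 + 0.2 × 45000 + 0.16 × 133000 + 0.2 × 18000 = 54120 + 9000 + 21280 + 3600 = 88000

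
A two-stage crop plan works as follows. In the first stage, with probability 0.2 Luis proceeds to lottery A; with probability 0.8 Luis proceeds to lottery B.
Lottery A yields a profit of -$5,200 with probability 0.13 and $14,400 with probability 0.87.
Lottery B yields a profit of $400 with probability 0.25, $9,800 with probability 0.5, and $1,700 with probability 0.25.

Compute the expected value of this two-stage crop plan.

$6,710.40

EV(A) = 0.13 × (-5200) + 0.87 × 14400 = -676 + 12528 = 11852
EV(B) = 0.25 × 400 + 0.5 × 9800 + 0.25 × 1700 = 100 + 4900 + 425 = 5425
Overall = 0.2 × 11852 + 0.8 × 5425 = 2370.4 + 4340 = 6710.4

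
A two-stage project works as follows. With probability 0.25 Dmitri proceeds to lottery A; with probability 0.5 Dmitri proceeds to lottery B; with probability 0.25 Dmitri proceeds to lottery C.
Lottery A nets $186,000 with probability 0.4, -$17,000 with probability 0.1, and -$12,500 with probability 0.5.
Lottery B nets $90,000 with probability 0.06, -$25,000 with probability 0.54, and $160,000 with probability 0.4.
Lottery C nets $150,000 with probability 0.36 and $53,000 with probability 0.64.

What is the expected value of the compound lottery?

EV(A) = 0.4 × 186000 + 0.1 × (-17000) + 0.5 × (-12500) = 74400 − 1700 − 6250 = 66450
EV(B) = 0.06 × 90000 + 0.54 × (-25000) + 0.4 × 160000 = 5400 − 13500 + 64000 = 55900
EV(C) = 0.36 × 150000 + 0.64 × 53000 = 54000 + 33920 = 87920
Overall = 0.25 × 66450 + 0.5 × 55900 + 0.25 × 87920 = 16612.5 + 27950 + 21980 = 66542.5

$66,542.50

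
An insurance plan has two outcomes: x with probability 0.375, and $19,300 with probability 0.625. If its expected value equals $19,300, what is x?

0.375·x + 0.625·19300 = 19300
0.375·x = 19300 − 12062.5 = 7237.5
x = 7237.5 / 0.375 = 19300

x = $19,300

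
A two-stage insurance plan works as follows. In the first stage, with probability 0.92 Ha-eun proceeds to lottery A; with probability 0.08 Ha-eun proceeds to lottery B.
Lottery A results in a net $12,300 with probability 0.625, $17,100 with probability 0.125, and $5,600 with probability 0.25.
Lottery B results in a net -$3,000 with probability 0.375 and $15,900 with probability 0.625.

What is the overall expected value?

EV(A) = 0.625 × 12300 + 0.125 × 17100 + 0.25 × 5600 = 7687.5 + 2137.5 + 1400 = 11225
EV(B) = 0.375 × (-3000) + 0.625 × 15900 = -1125 + 9937.5 = 8812.5
Overall = 0.92 × 11225 + 0.08 × 8812.5 = 10327 + 705 = 11032

$11,032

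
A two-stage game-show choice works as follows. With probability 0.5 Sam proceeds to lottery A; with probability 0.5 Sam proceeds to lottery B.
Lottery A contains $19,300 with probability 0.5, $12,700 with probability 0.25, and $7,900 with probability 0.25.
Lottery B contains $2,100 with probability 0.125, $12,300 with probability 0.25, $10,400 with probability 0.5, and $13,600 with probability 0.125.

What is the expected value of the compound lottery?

EV(A) = 0.5 × 19300 + 0.25 × 12700 + 0.25 × 7900 = 9650 + 3175 + 1975 = 14800
EV(B) = 0.125 × 2100 + 0.25 × 12300 + 0.5 × 10400 + 0.125 × 13600 = 262.5 + 3075 + 5200 + 1700 = 10237.5
Overall = 0.5 × 14800 + 0.5 × 10237.5 = 7400 + 5118.75 = 12518.75

$12,518.75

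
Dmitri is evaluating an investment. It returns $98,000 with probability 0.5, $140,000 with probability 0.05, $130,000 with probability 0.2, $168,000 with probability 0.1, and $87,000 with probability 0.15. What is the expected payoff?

EV = 0.5 × 98000 + 0.05 × 140000 + 0.2 × 130000 + 0.1 × 168000 + 0.15 × 87000 = 49000 + 7000 + 26000 + 16800 + 13050 = 111850

$111,850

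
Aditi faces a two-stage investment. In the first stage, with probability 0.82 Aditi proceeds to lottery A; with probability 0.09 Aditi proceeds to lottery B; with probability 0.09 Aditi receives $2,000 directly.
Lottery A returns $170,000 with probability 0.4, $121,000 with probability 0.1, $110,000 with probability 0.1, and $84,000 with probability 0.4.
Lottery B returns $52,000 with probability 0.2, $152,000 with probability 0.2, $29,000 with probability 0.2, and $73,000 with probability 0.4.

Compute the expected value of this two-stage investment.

EV(A) = 0.4 × 170000 + 0.1 × 121000 + 0.1 × 110000 + 0.4 × 84000 = 68000 + 12100 + 11000 + 33600 = 124700
EV(B) = 0.2 × 52000 + 0.2 × 152000 + 0.2 × 29000 + 0.4 × 73000 = 10400 + 30400 + 5800 + 29200 = 75800
Branch C: 2000 (certain)
Overall = 0.82 × 124700 + 0.09 × 75800 + 0.09 × 2000 = 102254 + 6822 + 180 = 109256

$109,256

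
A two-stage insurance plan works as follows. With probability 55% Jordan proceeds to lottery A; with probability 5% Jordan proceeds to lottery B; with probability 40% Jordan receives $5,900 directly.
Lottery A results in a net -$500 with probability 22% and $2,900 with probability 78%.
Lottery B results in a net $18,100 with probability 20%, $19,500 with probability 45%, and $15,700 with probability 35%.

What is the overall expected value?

$4,438.10

EV(A) = 0.22 × (-500) + 0.78 × 2900 = -110 + 2262 = 2152
EV(B) = 0.2 × 18100 + 0.45 × 19500 + 0.35 × 15700 = 3620 + 8775 + 5495 = 17890
Branch C: 5900 (certain)
Overall = 0.55 × 2152 + 0.05 × 17890 + 0.4 × 5900 = 1183.6 + 894.5 + 2360 = 4438.1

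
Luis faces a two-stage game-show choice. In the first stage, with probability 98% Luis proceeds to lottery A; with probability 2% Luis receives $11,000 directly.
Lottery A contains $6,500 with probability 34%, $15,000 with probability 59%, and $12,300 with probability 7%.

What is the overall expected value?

$11,902.58

EV(A) = 0.34 × 6500 + 0.59 × 15000 + 0.07 × 12300 = 2210 + 8850 + 861 = 11921
Branch B: 11000 (certain)
Overall = 0.98 × 11921 + 0.02 × 11000 = 11682.58 + 220 = 11902.58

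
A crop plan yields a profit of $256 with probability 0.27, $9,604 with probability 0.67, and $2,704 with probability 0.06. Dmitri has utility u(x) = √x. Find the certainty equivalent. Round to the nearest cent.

E[u] = 0.27·√256 + 0.67·√9604 + 0.06·√2704 = 0.27·16 + 0.67·98 + 0.06·52 = 73.1
CE = (73.1)² = 5343.61

$5,343.61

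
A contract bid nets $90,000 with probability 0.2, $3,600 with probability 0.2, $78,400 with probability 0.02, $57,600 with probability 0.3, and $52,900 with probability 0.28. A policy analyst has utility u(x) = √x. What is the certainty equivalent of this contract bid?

$45,796

E[u] = 0.2·√90000 + 0.2·√3600 + 0.02·√78400 + 0.3·√57600 + 0.28·√52900 = 0.2·300 + 0.2·60 + 0.02·280 + 0.3·240 + 0.28·230 = 214
CE = (214)² = 45796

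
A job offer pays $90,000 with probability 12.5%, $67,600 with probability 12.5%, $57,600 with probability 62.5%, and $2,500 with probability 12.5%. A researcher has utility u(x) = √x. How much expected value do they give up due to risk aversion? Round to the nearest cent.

$4,823.44

E[u] = 0.125·√90000 + 0.125·√67600 + 0.625·√57600 + 0.125·√2500 = 0.125·300 + 0.125·260 + 0.625·240 + 0.125·50 = 226.25
CE = (226.25)² = 51189.0625
Risk premium = EV − CE = 56012.5 − 51189.0625 = 4823.4375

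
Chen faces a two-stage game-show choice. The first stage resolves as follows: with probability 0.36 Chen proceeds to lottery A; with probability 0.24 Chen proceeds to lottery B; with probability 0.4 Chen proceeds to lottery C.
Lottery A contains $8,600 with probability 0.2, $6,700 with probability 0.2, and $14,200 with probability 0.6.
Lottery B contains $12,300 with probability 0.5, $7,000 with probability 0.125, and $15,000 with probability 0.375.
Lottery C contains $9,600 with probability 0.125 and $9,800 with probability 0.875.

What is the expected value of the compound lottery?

EV(A) = 0.2 × 8600 + 0.2 × 6700 + 0.6 × 14200 = 1720 + 1340 + 8520 = 11580
EV(B) = 0.5 × 12300 + 0.125 × 7000 + 0.375 × 15000 = 6150 + 875 + 5625 = 12650
EV(C) = 0.125 × 9600 + 0.875 × 9800 = 1200 + 8575 = 9775
Overall = 0.36 × 11580 + 0.24 × 12650 + 0.4 × 9775 = 4168.8 + 3036 + 3910 = 11114.8

$11,114.80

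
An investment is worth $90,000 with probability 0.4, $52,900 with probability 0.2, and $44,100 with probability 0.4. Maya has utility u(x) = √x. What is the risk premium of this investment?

E[u] = 0.4·√90000 + 0.2·√52900 + 0.4·√44100 = 0.4·300 + 0.2·230 + 0.4·210 = 250
CE = (250)² = 62500
Risk premium = EV − CE = 64220 − 62500 = 1720

$1,720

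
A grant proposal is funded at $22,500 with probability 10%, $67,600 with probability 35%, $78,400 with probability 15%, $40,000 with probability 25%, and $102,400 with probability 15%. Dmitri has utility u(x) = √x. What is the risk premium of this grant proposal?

E[u] = 0.1·√22500 + 0.35·√67600 + 0.15·√78400 + 0.25·√40000 + 0.15·√102400 = 0.1·150 + 0.35·260 + 0.15·280 + 0.25·200 + 0.15·320 = 246
CE = (246)² = 60516
Risk premium = EV − CE = 63030 − 60516 = 2514

$2,514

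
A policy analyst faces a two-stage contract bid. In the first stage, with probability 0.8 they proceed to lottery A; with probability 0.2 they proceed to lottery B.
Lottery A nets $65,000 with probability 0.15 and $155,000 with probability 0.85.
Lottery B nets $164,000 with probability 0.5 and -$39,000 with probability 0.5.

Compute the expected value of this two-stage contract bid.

$125,700

EV(A) = 0.15 × 65000 + 0.85 × 155000 = 9750 + 131750 = 141500
EV(B) = 0.5 × 164000 + 0.5 × (-39000) = 82000 − 19500 = 62500
Overall = 0.8 × 141500 + 0.2 × 62500 = 113200 + 12500 = 125700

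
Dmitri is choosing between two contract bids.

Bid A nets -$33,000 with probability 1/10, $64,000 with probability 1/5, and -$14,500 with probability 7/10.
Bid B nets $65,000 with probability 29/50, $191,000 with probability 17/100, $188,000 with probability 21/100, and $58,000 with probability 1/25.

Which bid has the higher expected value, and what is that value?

Bid B ($111,970)

Bid A = 1/10 × (-33000) + 1/5 × 64000 + 7/10 × (-14500) = -3300 + 12800 − 10150 = -650
Bid B = 29/50 × 65000 + 17/100 × 191000 + 21/100 × 188000 + 1/25 × 58000 = 37700 + 32470 + 39480 + 2320 = 111970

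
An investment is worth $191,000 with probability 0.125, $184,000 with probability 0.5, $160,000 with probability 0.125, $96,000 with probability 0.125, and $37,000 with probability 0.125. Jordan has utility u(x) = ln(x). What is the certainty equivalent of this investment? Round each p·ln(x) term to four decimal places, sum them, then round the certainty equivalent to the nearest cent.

E[u] = 0.125·ln(191000) + 0.5·ln(184000) + 0.125·ln(160000) + 0.125·ln(96000) + 0.125·ln(37000) = 1.5200 + 6.0613 + 1.4979 + 1.4340 + 1.3148 = 11.8280
CE = e^11.8280 ≈ 137036.14

$137,036.14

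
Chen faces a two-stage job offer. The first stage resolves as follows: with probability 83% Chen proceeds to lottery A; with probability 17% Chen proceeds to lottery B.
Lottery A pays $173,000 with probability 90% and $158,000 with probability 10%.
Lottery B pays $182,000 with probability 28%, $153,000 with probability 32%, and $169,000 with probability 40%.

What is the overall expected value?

$170,823.40

EV(A) = 0.9 × 173000 + 0.1 × 158000 = 155700 + 15800 = 171500
EV(B) = 0.28 × 182000 + 0.32 × 153000 + 0.4 × 169000 = 50960 + 48960 + 67600 = 167520
Overall = 0.83 × 171500 + 0.17 × 167520 = 142345 + 28478.4 = 170823.4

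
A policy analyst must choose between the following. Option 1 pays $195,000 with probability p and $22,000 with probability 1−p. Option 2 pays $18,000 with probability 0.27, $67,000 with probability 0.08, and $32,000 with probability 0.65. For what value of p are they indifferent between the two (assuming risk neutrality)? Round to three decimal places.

EV(Option 2) = 0.27 × 18000 + 0.08 × 67000 + 0.65 × 32000 = 4860 + 5360 + 20800 = 31020
p·195000 + (1−p)·22000 = 31020
173000p + 22000 = 31020
p = (31020 − 22000) / 173000

p = 0.052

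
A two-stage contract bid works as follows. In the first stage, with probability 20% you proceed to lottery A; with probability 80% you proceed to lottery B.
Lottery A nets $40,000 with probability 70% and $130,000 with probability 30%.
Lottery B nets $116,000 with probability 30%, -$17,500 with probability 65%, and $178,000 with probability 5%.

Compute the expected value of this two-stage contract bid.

EV(A) = 0.7 × 40000 + 0.3 × 130000 = 28000 + 39000 = 67000
EV(B) = 0.3 × 116000 + 0.65 × (-17500) + 0.05 × 178000 = 34800 − 11375 + 8900 = 32325
Overall = 0.2 × 67000 + 0.8 × 32325 = 13400 + 25860 = 39260

$39,260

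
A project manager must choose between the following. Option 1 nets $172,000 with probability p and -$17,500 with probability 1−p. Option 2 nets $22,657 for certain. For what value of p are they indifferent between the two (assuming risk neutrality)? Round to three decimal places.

p·172000 + (1−p)·(-17500) = 22657
189500p − 17500 = 22657
p = (22657 + 17500) / 189500

p = 0.212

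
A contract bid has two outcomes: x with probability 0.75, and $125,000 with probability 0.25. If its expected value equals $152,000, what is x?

x = $161,000

0.75·x + 0.25·125000 = 152000
0.75·x = 152000 − 31250 = 120750
x = 120750 / 0.75 = 161000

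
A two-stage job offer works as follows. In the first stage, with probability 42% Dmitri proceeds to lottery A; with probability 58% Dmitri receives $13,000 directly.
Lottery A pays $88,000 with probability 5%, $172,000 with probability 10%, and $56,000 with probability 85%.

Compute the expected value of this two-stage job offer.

EV(A) = 0.05 × 88000 + 0.1 × 172000 + 0.85 × 56000 = 4400 + 17200 + 47600 = 69200
Branch B: 13000 (certain)
Overall = 0.42 × 69200 + 0.58 × 13000 = 29064 + 7540 = 36604

$36,604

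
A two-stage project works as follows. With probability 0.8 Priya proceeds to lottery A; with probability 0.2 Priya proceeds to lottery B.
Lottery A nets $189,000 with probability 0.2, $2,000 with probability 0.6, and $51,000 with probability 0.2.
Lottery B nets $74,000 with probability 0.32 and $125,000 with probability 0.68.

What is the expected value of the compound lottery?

$61,096

EV(A) = 0.2 × 189000 + 0.6 × 2000 + 0.2 × 51000 = 37800 + 1200 + 10200 = 49200
EV(B) = 0.32 × 74000 + 0.68 × 125000 = 23680 + 85000 = 108680
Overall = 0.8 × 49200 + 0.2 × 108680 = 39360 + 21736 = 61096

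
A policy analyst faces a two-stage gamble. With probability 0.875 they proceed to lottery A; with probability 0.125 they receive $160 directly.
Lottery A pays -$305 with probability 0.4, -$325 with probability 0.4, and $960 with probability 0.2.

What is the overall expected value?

-$32.50

EV(A) = 0.4 × (-305) + 0.4 × (-325) + 0.2 × 960 = -122 − 130 + 192 = -60
Branch B: 160 (certain)
Overall = 0.875 × (-60) + 0.125 × 160 = -52.5 + 20 = -32.5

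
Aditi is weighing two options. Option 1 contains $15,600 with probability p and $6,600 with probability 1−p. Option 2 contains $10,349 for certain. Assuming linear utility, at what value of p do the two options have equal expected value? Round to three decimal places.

p = 0.417

p·15600 + (1−p)·6600 = 10349
9000p + 6600 = 10349
p = (10349 − 6600) / 9000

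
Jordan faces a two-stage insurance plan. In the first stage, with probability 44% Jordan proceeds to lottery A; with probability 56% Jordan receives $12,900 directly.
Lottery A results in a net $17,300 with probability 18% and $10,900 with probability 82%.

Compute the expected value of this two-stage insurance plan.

$12,526.88

EV(A) = 0.18 × 17300 + 0.82 × 10900 = 3114 + 8938 = 12052
Branch B: 12900 (certain)
Overall = 0.44 × 12052 + 0.56 × 12900 = 5302.88 + 7224 = 12526.88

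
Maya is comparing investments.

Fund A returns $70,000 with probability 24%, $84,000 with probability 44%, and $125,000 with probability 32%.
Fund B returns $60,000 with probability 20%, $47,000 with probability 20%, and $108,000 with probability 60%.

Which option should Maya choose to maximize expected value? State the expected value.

Fund A ($93,760)

Fund A = 0.24 × 70000 + 0.44 × 84000 + 0.32 × 125000 = 16800 + 36960 + 40000 = 93760
Fund B = 0.2 × 60000 + 0.2 × 47000 + 0.6 × 108000 = 12000 + 9400 + 64800 = 86200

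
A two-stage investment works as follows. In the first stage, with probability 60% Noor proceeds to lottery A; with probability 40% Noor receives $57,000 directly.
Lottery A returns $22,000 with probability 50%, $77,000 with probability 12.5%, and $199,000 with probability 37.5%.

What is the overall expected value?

EV(A) = 0.5 × 22000 + 0.125 × 77000 + 0.375 × 199000 = 11000 + 9625 + 74625 = 95250
Branch B: 57000 (certain)
Overall = 0.6 × 95250 + 0.4 × 57000 = 57150 + 22800 = 79950

$79,950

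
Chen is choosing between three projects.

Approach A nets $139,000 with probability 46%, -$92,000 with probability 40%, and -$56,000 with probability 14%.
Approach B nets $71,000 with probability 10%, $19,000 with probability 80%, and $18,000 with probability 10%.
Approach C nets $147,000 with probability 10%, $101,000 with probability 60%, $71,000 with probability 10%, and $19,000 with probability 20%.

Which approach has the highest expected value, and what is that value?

Approach C ($86,200)

Approach A = 0.46 × 139000 + 0.4 × (-92000) + 0.14 × (-56000) = 63940 − 36800 − 7840 = 19300
Approach B = 0.1 × 71000 + 0.8 × 19000 + 0.1 × 18000 = 7100 + 15200 + 1800 = 24100
Approach C = 0.1 × 147000 + 0.6 × 101000 + 0.1 × 71000 + 0.2 × 19000 = 14700 + 60600 + 7100 + 3800 = 86200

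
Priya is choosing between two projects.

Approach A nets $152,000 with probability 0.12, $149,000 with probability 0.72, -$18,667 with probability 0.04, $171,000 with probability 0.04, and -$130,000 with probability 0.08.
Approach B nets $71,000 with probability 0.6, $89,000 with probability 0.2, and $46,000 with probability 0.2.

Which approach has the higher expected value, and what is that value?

Approach A = 0.12 × 152000 + 0.72 × 149000 + 0.04 × (-18667) + 0.04 × 171000 + 0.08 × (-130000) = 18240 + 107280 − 746.68 + 6840 − 10400 = 121213.32
Approach B = 0.6 × 71000 + 0.2 × 89000 + 0.2 × 46000 = 42600 + 17800 + 9200 = 69600

Approach A ($121,213.32)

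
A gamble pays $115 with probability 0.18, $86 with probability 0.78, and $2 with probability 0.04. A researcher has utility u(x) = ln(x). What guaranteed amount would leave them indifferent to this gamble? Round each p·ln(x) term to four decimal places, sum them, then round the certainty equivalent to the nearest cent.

E[u] = 0.18·ln(115) + 0.78·ln(86) + 0.04·ln(2) = 0.8541 + 3.4744 + 0.0277 = 4.3562
CE = e^4.3562 ≈ 77.96

$77.96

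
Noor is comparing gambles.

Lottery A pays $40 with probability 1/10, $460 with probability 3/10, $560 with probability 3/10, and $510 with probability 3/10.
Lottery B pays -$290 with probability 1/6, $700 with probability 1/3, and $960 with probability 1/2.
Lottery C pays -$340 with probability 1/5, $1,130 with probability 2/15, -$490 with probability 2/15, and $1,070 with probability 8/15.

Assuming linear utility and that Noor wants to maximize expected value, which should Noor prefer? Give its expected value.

Lottery A = 1/10 × 40 + 3/10 × 460 + 3/10 × 560 + 3/10 × 510 = 4 + 138 + 168 + 153 = 463
Lottery B = 1/6 × (-290) + 1/3 × 700 + 1/2 × 960 = -48.3333 + 233.3333 + 480 = 665
Lottery C = 1/5 × (-340) + 2/15 × 1130 + 2/15 × (-490) + 8/15 × 1070 = -68 + 150.6667 − 65.3333 + 570.6667 = 588

Lottery B ($665)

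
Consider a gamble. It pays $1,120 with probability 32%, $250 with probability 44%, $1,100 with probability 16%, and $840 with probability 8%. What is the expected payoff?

$711.60

EV = 0.32 × 1120 + 0.44 × 250 + 0.16 × 1100 + 0.08 × 840 = 358.4 + 110 + 176 + 67.2 = 711.6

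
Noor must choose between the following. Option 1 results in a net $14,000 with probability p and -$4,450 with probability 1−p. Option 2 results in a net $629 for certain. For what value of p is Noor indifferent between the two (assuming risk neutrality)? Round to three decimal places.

p = 0.275

p·14000 + (1−p)·(-4450) = 629
18450p − 4450 = 629
p = (629 + 4450) / 18450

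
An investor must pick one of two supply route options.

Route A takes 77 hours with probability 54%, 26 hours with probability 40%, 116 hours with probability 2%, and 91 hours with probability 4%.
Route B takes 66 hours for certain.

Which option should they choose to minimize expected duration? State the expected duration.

Route A (57.94 hours)

Route A = 0.54 × 77 + 0.4 × 26 + 0.02 × 116 + 0.04 × 91 = 41.58 + 10.4 + 2.32 + 3.64 = 57.94
Route B: 66 (certain)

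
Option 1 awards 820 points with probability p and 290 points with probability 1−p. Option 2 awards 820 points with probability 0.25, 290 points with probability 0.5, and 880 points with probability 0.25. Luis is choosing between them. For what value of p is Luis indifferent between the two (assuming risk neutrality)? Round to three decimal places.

p = 0.528

EV(Option 2) = 0.25 × 820 + 0.5 × 290 + 0.25 × 880 = 205 + 145 + 220 = 570
p·820 + (1−p)·290 = 570
530p + 290 = 570
p = (570 − 290) / 530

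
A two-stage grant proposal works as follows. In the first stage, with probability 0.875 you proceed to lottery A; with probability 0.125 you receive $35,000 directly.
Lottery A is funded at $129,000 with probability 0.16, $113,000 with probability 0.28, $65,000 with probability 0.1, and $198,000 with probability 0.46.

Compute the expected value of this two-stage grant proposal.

EV(A) = 0.16 × 129000 + 0.28 × 113000 + 0.1 × 65000 + 0.46 × 198000 = 20640 + 31640 + 6500 + 91080 = 149860
Branch B: 35000 (certain)
Overall = 0.875 × 149860 + 0.125 × 35000 = 131127.5 + 4375 = 135502.5

$135,502.50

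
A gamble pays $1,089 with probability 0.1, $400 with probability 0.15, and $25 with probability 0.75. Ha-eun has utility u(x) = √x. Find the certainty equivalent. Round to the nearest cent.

E[u] = 0.1·√1089 + 0.15·√400 + 0.75·√25 = 0.1·33 + 0.15·20 + 0.75·5 = 10.05
CE = (10.05)² = 101.0025

$101.00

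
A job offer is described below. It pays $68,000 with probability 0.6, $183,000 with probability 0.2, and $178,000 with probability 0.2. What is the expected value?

EV = 0.6 × 68000 + 0.2 × 183000 + 0.2 × 178000 = 40800 + 36600 + 35600 = 113000

$113,000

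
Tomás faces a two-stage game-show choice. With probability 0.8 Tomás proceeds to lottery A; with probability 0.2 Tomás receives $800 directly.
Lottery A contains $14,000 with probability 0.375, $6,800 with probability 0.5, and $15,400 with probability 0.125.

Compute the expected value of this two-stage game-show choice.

$8,620

EV(A) = 0.375 × 14000 + 0.5 × 6800 + 0.125 × 15400 = 5250 + 3400 + 1925 = 10575
Branch B: 800 (certain)
Overall = 0.8 × 10575 + 0.2 × 800 = 8460 + 160 = 8620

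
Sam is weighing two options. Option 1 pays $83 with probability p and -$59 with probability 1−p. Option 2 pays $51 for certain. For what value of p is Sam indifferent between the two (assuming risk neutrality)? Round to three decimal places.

p = 0.775

p·83 + (1−p)·(-59) = 51
142p − 59 = 51
p = (51 + 59) / 142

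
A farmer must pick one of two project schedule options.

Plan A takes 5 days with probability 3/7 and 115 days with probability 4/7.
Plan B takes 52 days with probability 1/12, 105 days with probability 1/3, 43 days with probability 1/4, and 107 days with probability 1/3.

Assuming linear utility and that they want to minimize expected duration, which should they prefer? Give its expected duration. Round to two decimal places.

Plan A (67.86 days)

Plan A = 3/7 × 5 + 4/7 × 115 = 2.1429 + 65.7143 = 67.8571
Plan B = 1/12 × 52 + 1/3 × 105 + 1/4 × 43 + 1/3 × 107 = 4.3333 + 35 + 10.75 + 35.6667 = 85.75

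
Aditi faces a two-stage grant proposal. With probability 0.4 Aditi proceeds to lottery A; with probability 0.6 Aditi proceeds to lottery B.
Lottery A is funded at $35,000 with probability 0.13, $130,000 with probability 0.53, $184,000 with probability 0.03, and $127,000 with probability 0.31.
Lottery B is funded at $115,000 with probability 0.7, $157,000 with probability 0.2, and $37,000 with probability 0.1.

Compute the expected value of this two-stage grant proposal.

EV(A) = 0.13 × 35000 + 0.53 × 130000 + 0.03 × 184000 + 0.31 × 127000 = 4550 + 68900 + 5520 + 39370 = 118340
EV(B) = 0.7 × 115000 + 0.2 × 157000 + 0.1 × 37000 = 80500 + 31400 + 3700 = 115600
Overall = 0.4 × 118340 + 0.6 × 115600 = 47336 + 69360 = 116696

$116,696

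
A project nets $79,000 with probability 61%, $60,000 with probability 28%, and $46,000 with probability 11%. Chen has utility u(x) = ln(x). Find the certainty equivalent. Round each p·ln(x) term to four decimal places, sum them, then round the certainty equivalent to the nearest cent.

E[u] = 0.61·ln(79000) + 0.28·ln(60000) + 0.11·ln(46000) = 6.8791 + 3.0806 + 1.1810 = 11.1407
CE = e^11.1407 ≈ 68919.88

$68,919.88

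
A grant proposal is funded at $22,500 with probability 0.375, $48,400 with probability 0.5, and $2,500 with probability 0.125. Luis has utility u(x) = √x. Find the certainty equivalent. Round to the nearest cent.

$29,756.25

E[u] = 0.375·√22500 + 0.5·√48400 + 0.125·√2500 = 0.375·150 + 0.5·220 + 0.125·50 = 172.5
CE = (172.5)² = 29756.25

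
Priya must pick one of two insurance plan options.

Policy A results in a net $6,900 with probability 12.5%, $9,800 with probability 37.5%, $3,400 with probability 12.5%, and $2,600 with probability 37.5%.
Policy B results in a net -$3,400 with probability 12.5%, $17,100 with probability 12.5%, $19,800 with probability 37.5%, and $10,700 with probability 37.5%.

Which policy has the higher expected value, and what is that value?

Policy B ($13,150)

Policy A = 0.125 × 6900 + 0.375 × 9800 + 0.125 × 3400 + 0.375 × 2600 = 862.5 + 3675 + 425 + 975 = 5937.5
Policy B = 0.125 × (-3400) + 0.125 × 17100 + 0.375 × 19800 + 0.375 × 10700 = -425 + 2137.5 + 7425 + 4012.5 = 13150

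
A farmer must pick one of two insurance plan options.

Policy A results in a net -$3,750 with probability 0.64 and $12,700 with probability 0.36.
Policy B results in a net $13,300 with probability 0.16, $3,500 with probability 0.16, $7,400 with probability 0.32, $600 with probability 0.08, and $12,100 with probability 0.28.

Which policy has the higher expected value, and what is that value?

Policy B ($8,492)

Policy A = 0.64 × (-3750) + 0.36 × 12700 = -2400 + 4572 = 2172
Policy B = 0.16 × 13300 + 0.16 × 3500 + 0.32 × 7400 + 0.08 × 600 + 0.28 × 12100 = 2128 + 560 + 2368 + 48 + 3388 = 8492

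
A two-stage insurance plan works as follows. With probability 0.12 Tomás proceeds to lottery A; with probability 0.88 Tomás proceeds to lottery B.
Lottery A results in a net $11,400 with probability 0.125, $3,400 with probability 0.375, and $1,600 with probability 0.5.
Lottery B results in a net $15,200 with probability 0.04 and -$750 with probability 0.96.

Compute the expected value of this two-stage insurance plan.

$321.44

EV(A) = 0.125 × 11400 + 0.375 × 3400 + 0.5 × 1600 = 1425 + 1275 + 800 = 3500
EV(B) = 0.04 × 15200 + 0.96 × (-750) = 608 − 720 = -112
Overall = 0.12 × 3500 + 0.88 × (-112) = 420 − 98.56 = 321.44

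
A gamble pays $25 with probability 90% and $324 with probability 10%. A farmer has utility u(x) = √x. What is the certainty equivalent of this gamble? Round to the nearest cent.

$39.69

E[u] = 0.9·√25 + 0.1·√324 = 0.9·5 + 0.1·18 = 6.3
CE = (6.3)² = 39.69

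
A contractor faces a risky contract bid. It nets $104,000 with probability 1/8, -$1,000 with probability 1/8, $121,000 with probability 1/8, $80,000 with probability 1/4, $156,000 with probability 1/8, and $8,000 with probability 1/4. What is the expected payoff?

$69,500

EV = 1/8 × 104000 + 1/8 × (-1000) + 1/8 × 121000 + 1/4 × 80000 + 1/8 × 156000 + 1/4 × 8000 = 13000 − 125 + 15125 + 20000 + 19500 + 2000 = 69500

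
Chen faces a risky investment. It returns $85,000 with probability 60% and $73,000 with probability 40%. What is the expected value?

EV = 0.6 × 85000 + 0.4 × 73000 = 51000 + 29200 = 80200

$80,200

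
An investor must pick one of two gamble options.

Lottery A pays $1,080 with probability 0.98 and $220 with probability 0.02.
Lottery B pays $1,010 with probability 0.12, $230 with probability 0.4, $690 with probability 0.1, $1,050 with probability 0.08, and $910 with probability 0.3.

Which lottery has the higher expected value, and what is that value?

Lottery A ($1,062.80)

Lottery A = 0.98 × 1080 + 0.02 × 220 = 1058.4 + 4.4 = 1062.8
Lottery B = 0.12 × 1010 + 0.4 × 230 + 0.1 × 690 + 0.08 × 1050 + 0.3 × 910 = 121.2 + 92 + 69 + 84 + 273 = 639.2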